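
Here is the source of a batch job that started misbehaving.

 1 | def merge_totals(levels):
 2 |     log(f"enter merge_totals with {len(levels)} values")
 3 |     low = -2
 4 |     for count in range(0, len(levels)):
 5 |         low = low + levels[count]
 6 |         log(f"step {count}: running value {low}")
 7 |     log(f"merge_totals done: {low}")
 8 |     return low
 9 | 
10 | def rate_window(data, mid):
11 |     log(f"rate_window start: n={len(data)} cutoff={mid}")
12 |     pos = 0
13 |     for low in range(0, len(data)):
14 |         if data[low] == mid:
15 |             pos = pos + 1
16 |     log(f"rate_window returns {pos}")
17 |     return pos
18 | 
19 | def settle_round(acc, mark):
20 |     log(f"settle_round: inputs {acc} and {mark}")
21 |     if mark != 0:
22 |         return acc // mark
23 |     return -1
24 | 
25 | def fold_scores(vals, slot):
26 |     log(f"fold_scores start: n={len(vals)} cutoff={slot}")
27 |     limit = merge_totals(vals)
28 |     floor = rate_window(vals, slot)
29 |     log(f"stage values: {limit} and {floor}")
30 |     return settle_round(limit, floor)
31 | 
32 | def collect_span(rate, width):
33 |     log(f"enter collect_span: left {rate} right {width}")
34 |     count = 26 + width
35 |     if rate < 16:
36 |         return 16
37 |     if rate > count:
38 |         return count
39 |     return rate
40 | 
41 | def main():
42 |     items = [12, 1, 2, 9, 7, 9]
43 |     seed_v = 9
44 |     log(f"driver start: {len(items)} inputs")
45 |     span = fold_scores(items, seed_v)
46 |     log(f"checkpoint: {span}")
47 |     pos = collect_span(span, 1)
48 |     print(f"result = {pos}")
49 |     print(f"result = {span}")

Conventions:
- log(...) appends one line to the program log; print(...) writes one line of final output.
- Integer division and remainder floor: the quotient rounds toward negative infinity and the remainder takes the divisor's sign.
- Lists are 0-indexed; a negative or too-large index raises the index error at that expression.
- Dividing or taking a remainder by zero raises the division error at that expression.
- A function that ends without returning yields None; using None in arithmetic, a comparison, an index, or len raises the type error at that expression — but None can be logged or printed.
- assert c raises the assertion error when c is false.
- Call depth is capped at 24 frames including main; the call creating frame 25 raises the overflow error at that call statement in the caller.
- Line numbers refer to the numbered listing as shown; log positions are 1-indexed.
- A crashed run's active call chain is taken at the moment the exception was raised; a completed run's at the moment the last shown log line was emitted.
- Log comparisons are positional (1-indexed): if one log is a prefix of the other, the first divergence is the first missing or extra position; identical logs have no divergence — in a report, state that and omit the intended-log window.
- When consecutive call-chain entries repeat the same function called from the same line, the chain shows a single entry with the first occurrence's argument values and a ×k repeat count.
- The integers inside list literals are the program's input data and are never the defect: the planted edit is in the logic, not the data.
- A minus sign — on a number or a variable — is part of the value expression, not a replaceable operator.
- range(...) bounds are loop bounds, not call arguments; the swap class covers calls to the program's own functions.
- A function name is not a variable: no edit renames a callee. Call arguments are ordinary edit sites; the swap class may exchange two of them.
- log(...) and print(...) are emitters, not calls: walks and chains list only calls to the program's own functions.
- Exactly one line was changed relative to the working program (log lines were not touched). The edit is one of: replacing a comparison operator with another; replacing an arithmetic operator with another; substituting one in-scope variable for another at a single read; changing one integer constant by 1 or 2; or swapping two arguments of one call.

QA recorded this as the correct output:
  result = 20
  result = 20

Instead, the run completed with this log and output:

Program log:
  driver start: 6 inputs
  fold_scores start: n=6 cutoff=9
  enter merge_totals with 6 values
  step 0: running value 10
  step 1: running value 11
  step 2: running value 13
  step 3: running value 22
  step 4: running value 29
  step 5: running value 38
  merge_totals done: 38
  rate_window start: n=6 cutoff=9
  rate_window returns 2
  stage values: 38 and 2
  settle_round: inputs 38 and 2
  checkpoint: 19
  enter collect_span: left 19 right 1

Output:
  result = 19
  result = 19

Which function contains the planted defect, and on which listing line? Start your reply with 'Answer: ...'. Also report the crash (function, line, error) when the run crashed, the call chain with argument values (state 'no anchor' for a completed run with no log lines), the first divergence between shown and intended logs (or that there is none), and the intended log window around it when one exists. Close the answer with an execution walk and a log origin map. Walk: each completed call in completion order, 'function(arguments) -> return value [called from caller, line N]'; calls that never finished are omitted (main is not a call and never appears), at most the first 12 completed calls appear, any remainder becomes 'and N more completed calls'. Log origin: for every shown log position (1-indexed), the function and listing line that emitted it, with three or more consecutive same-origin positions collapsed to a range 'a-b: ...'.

Answer: the defect is in merge_totals at line 3.
The tell: At log position 4 the runs split — shown 'step 0: running value 10', but the working version logs 'step 0: running value 12'.
Call chain: main -> collect_span(19, 1) (called at line 47).
First divergence: position 4; shown 'step 0: running value 10' vs intended 'step 0: running value 12'.
Intended log window:
  2: fold_scores start: n=6 cutoff=9
  3: enter merge_totals with 6 values
  4: step 0: running value 12
  5: step 1: running value 13
Execution walk:
  merge_totals([12, 1, 2, 9, 7, 9]) -> 38  [called from fold_scores, line 27]
  rate_window([12, 1, 2, 9, 7, 9], 9) -> 2  [called from fold_scores, line 28]
  settle_round(38, 2) -> 19  [called from fold_scores, line 30]
  fold_scores([12, 1, 2, 9, 7, 9], 9) -> 19  [called from main, line 45]
  collect_span(19, 1) -> 19  [called from main, line 47]
Log line origins:
  1: from main, line 44
  2: from fold_scores, line 26
  3: from merge_totals, line 2
  4-9: from merge_totals, line 6
  10: from merge_totals, line 7
  11: from rate_window, line 11
  12: from rate_window, line 16
  13: from fold_scores, line 29
  14: from settle_round, line 20
  15: from main, line 46
  16: from collect_span, line 33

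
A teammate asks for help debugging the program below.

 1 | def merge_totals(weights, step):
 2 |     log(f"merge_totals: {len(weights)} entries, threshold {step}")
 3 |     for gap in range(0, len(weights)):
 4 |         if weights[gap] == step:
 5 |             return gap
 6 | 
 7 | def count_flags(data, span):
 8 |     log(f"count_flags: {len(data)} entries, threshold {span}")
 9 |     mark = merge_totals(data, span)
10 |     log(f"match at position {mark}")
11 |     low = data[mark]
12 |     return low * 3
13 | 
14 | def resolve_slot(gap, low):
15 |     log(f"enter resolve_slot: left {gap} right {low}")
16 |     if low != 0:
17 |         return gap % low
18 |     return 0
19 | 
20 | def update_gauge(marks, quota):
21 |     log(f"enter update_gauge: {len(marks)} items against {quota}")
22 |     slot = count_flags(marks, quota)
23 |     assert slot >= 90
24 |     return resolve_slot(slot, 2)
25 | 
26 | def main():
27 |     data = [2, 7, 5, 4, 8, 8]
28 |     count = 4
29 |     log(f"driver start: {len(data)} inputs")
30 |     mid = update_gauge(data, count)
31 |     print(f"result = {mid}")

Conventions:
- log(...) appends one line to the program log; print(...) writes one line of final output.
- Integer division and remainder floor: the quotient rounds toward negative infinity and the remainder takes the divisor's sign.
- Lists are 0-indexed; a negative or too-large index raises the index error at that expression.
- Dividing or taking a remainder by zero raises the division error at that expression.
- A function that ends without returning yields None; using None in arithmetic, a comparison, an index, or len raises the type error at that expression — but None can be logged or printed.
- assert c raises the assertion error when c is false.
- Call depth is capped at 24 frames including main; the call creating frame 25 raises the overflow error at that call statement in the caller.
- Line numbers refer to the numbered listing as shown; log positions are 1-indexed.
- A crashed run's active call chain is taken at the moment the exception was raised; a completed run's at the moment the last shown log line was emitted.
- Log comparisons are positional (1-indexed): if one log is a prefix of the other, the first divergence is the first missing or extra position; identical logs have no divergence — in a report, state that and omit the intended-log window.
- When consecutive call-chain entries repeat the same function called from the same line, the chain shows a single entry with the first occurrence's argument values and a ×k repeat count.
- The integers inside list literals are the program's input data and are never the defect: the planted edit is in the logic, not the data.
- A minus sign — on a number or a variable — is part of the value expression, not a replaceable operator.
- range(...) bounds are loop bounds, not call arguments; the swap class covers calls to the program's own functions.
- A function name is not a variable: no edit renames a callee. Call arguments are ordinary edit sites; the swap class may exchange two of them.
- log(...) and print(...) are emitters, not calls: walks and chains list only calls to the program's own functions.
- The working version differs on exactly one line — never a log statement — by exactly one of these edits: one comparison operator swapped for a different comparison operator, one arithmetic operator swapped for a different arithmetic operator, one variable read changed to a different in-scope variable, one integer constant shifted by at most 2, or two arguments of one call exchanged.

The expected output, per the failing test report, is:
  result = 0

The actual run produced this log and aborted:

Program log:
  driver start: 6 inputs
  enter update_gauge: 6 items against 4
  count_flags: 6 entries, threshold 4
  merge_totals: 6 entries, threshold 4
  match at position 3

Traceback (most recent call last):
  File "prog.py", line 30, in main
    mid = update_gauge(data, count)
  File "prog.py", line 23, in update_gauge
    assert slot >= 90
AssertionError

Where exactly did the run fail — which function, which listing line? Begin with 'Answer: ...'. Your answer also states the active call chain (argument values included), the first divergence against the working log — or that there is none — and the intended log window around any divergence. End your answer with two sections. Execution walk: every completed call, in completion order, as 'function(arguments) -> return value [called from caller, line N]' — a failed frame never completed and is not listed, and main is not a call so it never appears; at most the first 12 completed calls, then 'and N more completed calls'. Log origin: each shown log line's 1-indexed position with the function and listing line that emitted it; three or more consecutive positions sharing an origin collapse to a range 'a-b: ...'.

Answer: the error was raised in update_gauge, line 23.
Key fact: The faulty run's log stops after 5 lines; the working version's next line would be 'enter resolve_slot: left 12 right 2'.
Call chain: main -> update_gauge([2, 7, 5, 4, 8, 8], 4) (called at line 30).
First divergence: position 6 (shown log ended at 5 lines; the working version continues: 'enter resolve_slot: left 12 right 2').
Intended log window:
  4: merge_totals: 6 entries, threshold 4
  5: match at position 3
  6: enter resolve_slot: left 12 right 2
Execution walk:
  merge_totals([2, 7, 5, 4, 8, 8], 4) -> 3  [called from count_flags, line 9]
  count_flags([2, 7, 5, 4, 8, 8], 4) -> 12  [called from update_gauge, line 22]
Log origin:
  1: emitted by main (line 29)
  2: emitted by update_gauge (line 21)
  3: emitted by count_flags (line 8)
  4: emitted by merge_totals (line 2)
  5: emitted by count_flags (line 10)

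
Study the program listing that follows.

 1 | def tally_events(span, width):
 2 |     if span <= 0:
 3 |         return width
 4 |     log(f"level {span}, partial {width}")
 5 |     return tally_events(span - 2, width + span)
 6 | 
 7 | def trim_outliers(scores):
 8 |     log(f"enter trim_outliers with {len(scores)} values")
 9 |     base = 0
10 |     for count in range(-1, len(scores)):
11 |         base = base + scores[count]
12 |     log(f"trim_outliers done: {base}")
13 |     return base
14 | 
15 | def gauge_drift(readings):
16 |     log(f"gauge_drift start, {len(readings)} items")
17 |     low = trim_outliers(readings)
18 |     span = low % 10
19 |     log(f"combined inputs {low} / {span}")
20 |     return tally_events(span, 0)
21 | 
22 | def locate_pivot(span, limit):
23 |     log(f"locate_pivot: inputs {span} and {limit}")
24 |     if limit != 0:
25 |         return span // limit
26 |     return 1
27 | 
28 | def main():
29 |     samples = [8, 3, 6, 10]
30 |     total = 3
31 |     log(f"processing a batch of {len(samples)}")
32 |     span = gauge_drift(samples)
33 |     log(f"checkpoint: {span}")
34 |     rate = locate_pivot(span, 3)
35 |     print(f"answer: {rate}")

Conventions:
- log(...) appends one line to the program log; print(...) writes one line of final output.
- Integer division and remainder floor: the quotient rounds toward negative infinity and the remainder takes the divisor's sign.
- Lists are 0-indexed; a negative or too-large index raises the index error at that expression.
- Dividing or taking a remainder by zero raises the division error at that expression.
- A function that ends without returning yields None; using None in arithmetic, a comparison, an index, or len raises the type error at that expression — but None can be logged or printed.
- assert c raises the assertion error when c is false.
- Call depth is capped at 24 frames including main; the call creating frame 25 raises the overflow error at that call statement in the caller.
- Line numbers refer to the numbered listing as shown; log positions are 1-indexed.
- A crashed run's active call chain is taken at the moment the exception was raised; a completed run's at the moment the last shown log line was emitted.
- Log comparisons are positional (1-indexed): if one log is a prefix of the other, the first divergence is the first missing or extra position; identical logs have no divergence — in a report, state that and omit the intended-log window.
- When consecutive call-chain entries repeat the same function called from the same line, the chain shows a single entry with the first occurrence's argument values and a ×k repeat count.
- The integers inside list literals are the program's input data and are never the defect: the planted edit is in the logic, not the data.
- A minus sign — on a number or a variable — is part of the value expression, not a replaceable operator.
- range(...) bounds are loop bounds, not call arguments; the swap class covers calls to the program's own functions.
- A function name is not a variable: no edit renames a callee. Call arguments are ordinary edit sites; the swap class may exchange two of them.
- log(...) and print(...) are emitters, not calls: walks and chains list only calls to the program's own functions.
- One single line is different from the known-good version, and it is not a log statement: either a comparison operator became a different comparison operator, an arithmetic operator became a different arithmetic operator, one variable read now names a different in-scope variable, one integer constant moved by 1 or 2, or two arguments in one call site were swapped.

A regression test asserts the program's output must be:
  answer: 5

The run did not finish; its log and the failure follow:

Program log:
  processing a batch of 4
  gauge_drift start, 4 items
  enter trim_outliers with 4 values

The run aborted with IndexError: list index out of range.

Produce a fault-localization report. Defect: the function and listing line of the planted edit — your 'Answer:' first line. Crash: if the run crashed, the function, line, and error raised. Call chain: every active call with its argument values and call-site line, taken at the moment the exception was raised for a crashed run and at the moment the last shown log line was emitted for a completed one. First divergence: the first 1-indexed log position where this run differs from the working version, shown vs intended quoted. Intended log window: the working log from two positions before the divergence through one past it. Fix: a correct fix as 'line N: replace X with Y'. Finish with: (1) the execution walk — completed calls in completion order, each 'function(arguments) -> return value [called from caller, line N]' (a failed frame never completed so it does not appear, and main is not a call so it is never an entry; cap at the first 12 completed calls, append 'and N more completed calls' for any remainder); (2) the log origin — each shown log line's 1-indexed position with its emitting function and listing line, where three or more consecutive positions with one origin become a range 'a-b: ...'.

Answer: the defect is in trim_outliers at line 10.
The tell: The log ends early — 3 lines, where the working version next logs 'trim_outliers done: 27'.
Crash: trim_outliers, line 11, IndexError.
Call chain: main -> gauge_drift([8, 3, 6, 10]) (called at line 32) -> trim_outliers([8, 3, 6, 10]) (called at line 17).
First divergence: position 4 (shown log ended at 3 lines; the working version continues: 'trim_outliers done: 27').
Intended log window:
  2: gauge_drift start, 4 items
  3: enter trim_outliers with 4 values
  4: trim_outliers done: 27
  5: combined inputs 27 / 7
Execution walk:
  (no call completed)
Log origins:
  1: logged in main at line 31
  2: logged in gauge_drift at line 16
  3: logged in trim_outliers at line 8
A correct fix: line 10: replace `-1` with `0`.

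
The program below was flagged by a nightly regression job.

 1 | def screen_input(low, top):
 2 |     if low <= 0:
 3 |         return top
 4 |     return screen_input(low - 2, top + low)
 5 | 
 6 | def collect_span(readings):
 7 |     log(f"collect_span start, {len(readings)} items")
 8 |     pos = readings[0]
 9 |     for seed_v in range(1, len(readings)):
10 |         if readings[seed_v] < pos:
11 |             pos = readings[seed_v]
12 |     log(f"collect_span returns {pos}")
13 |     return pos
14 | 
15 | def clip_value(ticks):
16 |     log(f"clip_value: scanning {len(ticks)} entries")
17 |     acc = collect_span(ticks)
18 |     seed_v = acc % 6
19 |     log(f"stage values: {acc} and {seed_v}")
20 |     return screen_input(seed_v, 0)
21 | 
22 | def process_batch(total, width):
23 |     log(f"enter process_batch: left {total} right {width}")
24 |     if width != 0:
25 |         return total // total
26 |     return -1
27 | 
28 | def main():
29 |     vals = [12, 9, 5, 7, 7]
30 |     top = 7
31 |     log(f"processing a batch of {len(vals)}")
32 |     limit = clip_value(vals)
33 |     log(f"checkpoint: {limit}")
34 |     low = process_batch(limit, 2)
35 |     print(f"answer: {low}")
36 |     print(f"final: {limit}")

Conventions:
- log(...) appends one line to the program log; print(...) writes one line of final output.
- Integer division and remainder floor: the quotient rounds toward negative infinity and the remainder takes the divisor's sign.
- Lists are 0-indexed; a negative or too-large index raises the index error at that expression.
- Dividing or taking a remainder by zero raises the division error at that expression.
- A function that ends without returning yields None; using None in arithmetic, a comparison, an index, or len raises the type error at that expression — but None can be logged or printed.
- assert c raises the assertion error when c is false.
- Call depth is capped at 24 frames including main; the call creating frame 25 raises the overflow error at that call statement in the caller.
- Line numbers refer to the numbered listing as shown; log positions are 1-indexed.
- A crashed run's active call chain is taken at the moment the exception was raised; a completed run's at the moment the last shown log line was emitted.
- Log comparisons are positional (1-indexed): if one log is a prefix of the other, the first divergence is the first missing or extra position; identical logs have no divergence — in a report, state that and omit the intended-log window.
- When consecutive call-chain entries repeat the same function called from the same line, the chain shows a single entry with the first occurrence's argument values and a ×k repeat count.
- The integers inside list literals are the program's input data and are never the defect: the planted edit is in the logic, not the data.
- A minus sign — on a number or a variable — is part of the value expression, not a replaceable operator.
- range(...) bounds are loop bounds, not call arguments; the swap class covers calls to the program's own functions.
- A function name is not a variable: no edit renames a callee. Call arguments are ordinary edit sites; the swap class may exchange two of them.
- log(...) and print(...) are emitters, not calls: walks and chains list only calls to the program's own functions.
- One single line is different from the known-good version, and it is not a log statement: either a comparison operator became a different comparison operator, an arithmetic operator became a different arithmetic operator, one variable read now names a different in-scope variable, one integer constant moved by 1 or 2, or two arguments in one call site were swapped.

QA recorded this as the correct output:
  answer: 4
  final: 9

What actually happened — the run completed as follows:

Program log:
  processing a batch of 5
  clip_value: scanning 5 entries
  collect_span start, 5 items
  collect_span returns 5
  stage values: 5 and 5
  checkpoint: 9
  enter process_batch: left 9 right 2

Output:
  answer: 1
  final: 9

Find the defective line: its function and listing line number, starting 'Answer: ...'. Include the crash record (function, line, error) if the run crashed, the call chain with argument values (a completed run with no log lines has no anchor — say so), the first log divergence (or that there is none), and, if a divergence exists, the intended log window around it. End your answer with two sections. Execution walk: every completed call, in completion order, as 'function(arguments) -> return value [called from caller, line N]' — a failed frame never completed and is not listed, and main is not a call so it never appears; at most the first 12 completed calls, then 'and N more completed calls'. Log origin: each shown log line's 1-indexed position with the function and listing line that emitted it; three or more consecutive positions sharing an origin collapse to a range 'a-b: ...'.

Answer: the defect is in process_batch at line 25.
Key fact: No log line changed; the fault shows up purely in the output.
Call chain: main -> process_batch(9, 2) (called at line 34).
First divergence: none (the log streams are identical).
Execution walk:
  collect_span([12, 9, 5, 7, 7]) -> 5  [called from clip_value, line 17]
  screen_input(-1, 9) -> 9  [called from screen_input, line 4]
  screen_input(1, 8) -> 9  [called from screen_input, line 4]
  screen_input(3, 5) -> 9  [called from screen_input, line 4]
  screen_input(5, 0) -> 9  [called from clip_value, line 20]
  clip_value([12, 9, 5, 7, 7]) -> 9  [called from main, line 32]
  process_batch(9, 2) -> 1  [called from main, line 34]
Origin of each log line:
  1: from main, line 31
  2: from clip_value, line 16
  3: from collect_span, line 7
  4: from collect_span, line 12
  5: from clip_value, line 19
  6: from main, line 33
  7: from process_batch, line 23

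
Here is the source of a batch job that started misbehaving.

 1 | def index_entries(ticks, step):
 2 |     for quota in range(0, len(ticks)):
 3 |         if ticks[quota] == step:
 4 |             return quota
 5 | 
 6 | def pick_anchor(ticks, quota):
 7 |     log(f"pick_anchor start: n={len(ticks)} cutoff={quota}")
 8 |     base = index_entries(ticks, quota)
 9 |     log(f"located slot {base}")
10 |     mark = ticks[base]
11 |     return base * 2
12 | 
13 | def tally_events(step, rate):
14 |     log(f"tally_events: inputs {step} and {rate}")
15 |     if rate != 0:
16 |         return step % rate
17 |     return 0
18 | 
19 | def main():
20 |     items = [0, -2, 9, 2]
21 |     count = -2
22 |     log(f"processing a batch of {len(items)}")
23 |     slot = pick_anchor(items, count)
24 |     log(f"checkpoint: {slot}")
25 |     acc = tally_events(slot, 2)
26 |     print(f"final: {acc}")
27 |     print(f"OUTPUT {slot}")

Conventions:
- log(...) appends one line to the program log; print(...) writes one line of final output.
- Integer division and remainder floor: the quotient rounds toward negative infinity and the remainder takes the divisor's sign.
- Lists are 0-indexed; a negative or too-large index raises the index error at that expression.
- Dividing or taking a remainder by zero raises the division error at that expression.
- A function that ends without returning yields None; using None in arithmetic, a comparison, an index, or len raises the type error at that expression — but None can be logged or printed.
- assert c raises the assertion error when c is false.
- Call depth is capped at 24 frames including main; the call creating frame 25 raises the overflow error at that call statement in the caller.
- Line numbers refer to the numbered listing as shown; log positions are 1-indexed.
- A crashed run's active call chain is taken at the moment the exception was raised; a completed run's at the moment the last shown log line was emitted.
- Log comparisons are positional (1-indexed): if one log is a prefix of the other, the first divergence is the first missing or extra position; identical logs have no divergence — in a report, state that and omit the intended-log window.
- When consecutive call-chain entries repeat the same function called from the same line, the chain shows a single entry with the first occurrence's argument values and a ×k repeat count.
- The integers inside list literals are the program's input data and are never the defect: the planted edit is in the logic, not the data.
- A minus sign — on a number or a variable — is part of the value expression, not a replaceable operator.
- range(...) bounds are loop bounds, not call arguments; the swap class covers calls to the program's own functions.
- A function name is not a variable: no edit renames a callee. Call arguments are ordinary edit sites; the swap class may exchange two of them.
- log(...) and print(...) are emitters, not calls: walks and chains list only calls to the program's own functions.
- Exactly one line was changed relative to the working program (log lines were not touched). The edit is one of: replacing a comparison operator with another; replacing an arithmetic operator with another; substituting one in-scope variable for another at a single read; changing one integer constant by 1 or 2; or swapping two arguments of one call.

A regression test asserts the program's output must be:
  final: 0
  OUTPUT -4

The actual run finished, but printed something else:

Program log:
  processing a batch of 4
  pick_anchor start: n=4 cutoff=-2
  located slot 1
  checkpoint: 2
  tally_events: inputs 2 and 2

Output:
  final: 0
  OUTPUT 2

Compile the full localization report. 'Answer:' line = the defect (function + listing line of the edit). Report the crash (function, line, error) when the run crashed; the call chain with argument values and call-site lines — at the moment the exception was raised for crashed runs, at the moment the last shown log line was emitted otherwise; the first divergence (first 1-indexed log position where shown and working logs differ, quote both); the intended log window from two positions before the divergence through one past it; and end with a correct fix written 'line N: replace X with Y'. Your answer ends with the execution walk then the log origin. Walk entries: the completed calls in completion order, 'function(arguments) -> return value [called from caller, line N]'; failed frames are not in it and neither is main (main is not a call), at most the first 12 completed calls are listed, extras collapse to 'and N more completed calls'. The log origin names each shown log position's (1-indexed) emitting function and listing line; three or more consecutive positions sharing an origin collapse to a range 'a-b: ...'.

Answer: the defect is in pick_anchor at line 11.
Key fact: The earliest visible damage is log position 4 — 'checkpoint: 2' rather than the intended 'checkpoint: -4'.
Call chain: main -> tally_events(2, 2) (called at line 25).
First divergence: position 4 — the shown line 'checkpoint: 2' should read 'checkpoint: -4'.
Intended log window:
  2: pick_anchor start: n=4 cutoff=-2
  3: located slot 1
  4: checkpoint: -4
  5: tally_events: inputs -4 and 2
Execution walk:
  index_entries([0, -2, 9, 2], -2) -> 1  [called from pick_anchor, line 8]
  pick_anchor([0, -2, 9, 2], -2) -> 2  [called from main, line 23]
  tally_events(2, 2) -> 0  [called from main, line 25]
Log origin:
  1: emitted by main (line 22)
  2: emitted by pick_anchor (line 7)
  3: emitted by pick_anchor (line 9)
  4: emitted by main (line 24)
  5: emitted by tally_events (line 14)
A correct fix: line 11: replace `base` with `mark`.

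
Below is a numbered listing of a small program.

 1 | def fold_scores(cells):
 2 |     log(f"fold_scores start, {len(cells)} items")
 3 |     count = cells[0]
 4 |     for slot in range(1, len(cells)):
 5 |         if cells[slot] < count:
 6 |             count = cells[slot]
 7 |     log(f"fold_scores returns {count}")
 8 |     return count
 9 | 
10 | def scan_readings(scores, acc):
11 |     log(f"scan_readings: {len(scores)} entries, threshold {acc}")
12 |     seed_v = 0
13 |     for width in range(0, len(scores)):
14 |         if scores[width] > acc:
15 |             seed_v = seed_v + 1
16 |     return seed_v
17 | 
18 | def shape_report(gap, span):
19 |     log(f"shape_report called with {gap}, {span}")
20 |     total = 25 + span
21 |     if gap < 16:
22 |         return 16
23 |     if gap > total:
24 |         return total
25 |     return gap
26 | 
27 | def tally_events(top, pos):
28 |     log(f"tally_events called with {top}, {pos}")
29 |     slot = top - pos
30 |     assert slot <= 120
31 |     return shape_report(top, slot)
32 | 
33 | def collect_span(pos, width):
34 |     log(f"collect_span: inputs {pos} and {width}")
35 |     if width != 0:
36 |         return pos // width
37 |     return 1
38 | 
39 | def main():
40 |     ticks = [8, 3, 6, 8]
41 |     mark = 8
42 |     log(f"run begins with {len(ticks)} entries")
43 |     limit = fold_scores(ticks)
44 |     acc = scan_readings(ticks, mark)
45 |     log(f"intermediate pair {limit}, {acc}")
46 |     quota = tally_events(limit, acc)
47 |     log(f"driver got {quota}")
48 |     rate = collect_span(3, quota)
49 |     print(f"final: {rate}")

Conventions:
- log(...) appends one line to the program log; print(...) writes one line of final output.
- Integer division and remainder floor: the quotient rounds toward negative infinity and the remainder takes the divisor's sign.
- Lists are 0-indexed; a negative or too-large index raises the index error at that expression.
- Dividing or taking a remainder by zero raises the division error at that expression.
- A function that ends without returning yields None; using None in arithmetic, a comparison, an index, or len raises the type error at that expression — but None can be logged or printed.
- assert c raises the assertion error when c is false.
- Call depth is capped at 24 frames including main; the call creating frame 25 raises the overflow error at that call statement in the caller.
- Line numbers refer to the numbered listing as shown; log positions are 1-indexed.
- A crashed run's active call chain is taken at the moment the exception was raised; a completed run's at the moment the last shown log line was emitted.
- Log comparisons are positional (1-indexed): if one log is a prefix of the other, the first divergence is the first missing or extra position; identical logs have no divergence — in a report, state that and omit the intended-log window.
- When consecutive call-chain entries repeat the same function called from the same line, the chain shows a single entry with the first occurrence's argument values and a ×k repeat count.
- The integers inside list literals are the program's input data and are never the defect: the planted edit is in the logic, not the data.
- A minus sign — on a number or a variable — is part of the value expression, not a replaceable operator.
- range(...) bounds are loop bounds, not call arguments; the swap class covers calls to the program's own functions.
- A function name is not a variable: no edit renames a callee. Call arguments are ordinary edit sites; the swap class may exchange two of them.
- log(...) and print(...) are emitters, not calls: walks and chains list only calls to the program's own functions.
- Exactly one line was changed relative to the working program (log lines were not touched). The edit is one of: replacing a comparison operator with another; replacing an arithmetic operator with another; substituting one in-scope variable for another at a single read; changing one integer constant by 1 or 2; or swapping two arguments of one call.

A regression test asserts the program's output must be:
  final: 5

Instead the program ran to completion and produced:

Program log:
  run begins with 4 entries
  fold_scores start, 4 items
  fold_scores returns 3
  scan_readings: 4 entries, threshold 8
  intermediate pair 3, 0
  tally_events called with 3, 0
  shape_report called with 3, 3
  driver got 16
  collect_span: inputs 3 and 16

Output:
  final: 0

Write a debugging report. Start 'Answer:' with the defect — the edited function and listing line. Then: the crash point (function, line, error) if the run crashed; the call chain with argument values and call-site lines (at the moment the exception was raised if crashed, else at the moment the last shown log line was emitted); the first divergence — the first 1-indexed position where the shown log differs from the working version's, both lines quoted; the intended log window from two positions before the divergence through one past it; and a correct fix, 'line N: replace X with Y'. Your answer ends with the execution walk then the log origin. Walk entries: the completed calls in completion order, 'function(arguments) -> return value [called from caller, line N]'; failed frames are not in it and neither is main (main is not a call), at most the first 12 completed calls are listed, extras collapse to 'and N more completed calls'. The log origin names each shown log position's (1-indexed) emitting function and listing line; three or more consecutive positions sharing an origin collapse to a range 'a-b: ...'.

Answer: the defect is in main at line 48.
Key observation: The earliest visible damage is log position 9 — 'collect_span: inputs 3 and 16' rather than the intended 'collect_span: inputs 16 and 3'.
Call chain: main -> collect_span(3, 16) (called at line 48).
First divergence: at position 9 the run shows 'collect_span: inputs 3 and 16' where the working version logs 'collect_span: inputs 16 and 3'.
Intended log window:
  7: shape_report called with 3, 3
  8: driver got 16
  9: collect_span: inputs 16 and 3
Execution walk:
  fold_scores([8, 3, 6, 8]) -> 3  [called from main, line 43]
  scan_readings([8, 3, 6, 8], 8) -> 0  [called from main, line 44]
  shape_report(3, 3) -> 16  [called from tally_events, line 31]
  tally_events(3, 0) -> 16  [called from main, line 46]
  collect_span(3, 16) -> 0  [called from main, line 48]
Log origins:
  1: logged in main at line 42
  2: logged in fold_scores at line 2
  3: logged in fold_scores at line 7
  4: logged in scan_readings at line 11
  5: logged in main at line 45
  6: logged in tally_events at line 28
  7: logged in shape_report at line 19
  8: logged in main at line 47
  9: logged in collect_span at line 34
A correct fix: line 48: replace `collect_span(3, quota)` with `collect_span(quota, 3)`.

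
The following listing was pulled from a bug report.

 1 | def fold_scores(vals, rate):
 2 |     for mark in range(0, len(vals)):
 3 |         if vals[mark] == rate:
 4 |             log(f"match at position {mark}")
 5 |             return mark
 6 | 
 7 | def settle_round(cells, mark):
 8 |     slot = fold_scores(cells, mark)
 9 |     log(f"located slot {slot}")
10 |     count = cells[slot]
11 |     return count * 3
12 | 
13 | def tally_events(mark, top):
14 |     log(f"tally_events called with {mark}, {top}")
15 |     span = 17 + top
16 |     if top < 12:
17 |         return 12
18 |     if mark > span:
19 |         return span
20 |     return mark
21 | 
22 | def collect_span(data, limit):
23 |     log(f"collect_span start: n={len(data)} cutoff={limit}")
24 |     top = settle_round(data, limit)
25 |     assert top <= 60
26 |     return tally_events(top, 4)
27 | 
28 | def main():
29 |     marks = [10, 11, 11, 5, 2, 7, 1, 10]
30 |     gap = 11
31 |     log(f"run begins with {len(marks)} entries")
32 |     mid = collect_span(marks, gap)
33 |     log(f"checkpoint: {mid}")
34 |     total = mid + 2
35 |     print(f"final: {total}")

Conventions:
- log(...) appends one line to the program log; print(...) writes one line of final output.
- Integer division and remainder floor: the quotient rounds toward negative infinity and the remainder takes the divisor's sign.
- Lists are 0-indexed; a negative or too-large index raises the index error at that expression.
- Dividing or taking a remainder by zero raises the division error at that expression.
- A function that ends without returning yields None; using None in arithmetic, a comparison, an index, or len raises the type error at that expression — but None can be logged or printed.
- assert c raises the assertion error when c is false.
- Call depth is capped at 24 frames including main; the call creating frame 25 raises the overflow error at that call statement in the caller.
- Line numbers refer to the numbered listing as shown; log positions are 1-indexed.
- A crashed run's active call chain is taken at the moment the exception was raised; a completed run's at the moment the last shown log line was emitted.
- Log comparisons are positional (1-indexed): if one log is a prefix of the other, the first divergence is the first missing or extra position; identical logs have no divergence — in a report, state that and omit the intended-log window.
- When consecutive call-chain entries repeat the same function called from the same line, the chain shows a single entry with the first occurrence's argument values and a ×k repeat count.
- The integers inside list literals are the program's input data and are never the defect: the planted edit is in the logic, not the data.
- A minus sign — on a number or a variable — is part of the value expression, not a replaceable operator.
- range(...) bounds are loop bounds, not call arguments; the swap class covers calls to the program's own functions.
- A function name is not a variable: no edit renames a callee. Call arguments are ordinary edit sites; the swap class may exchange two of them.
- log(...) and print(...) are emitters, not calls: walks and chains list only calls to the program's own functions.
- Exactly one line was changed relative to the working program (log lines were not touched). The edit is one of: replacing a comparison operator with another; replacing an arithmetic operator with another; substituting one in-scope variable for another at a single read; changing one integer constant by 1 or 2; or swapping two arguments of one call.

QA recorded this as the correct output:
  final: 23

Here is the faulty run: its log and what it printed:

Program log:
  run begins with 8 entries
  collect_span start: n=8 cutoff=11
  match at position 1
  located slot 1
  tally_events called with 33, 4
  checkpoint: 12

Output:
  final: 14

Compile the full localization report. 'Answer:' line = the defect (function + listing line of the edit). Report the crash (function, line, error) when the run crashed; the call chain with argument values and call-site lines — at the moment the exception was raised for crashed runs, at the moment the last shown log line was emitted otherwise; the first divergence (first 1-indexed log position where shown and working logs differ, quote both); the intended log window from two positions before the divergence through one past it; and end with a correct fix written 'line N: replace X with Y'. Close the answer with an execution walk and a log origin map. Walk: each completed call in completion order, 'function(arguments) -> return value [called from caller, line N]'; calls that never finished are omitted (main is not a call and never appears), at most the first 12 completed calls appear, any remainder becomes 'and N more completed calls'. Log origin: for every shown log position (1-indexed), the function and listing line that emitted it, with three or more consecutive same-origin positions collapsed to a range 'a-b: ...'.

Answer: the defect is in tally_events at line 16.
Key observation: The log first diverges at position 6: the faulty run prints 'checkpoint: 12' where the working version prints 'checkpoint: 21'.
Call chain: main.
First divergence: position 6 — shown 'checkpoint: 12', intended 'checkpoint: 21'.
Intended log window:
  4: located slot 1
  5: tally_events called with 33, 4
  6: checkpoint: 21
Execution walk:
  fold_scores([10, 11, 11, 5, 2, 7, 1, 10], 11) -> 1  [called from settle_round, line 8]
  settle_round([10, 11, 11, 5, 2, 7, 1, 10], 11) -> 33  [called from collect_span, line 24]
  tally_events(33, 4) -> 12  [called from collect_span, line 26]
  collect_span([10, 11, 11, 5, 2, 7, 1, 10], 11) -> 12  [called from main, line 32]
Log origins:
  1 — main, line 31
  2 — collect_span, line 23
  3 — fold_scores, line 4
  4 — settle_round, line 9
  5 — tally_events, line 14
  6 — main, line 33
A correct fix: line 16: replace `top` with `mark`.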